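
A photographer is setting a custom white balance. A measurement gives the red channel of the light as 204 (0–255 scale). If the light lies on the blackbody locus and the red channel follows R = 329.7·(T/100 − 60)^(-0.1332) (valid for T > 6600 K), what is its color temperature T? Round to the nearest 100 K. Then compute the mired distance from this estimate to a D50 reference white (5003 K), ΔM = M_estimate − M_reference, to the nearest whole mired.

(t − 60)^(-0.1332) = 204/329.7 = 0.61874.
t − 60 = 0.61874^(1/-0.1332) = 0.61874^(-7.508) = 36.748, so t = 96.748.
T = 100·t = 9675 K → 9700 K to the nearest 100 K.
M_estimate = 10⁶/9700 = 103.09; M_reference = 10⁶/5003 = 199.88.
ΔM = 103.09 − 199.88 = -96.79 → -97 mireds.

-97 mireds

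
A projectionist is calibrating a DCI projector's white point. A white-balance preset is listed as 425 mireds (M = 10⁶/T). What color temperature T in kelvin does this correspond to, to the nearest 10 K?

2350 K

T = 10⁶ / 425 = 2352.94 K → 2350 K.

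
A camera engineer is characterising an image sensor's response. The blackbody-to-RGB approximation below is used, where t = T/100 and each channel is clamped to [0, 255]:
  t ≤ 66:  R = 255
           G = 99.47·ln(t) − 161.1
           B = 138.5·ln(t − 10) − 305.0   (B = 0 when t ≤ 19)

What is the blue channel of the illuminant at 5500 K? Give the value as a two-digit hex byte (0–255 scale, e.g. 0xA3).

t = 5500/100 = 55; the t ≤ 66 branch applies.
B = 138.5·ln(55 − 10) − 305.0 = 138.5·ln 45 − 305.0 = 138.5·3.8067 − 305.0 = 222.223.
Rounded: 222; in hex, 0xDE.

0xDE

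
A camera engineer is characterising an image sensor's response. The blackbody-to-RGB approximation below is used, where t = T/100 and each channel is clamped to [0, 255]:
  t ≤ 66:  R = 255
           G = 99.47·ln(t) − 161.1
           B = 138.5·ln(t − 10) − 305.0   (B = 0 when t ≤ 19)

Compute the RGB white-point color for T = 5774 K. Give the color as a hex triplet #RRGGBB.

t = 5774/100 = 57.74; the t ≤ 66 branch applies.
R = 255 by definition for t ≤ 66.
G = 99.47·ln 57.74 − 161.1 = 99.47·4.0560 − 161.1 = 242.345.
B = 138.5·ln(57.74 − 10) − 305.0 = 138.5·ln 47.74 − 305.0 = 138.5·3.8658 − 305.0 = 230.409.
Rounded: (255, 242, 230).
In hex: #FFF2E6.

#FFF2E6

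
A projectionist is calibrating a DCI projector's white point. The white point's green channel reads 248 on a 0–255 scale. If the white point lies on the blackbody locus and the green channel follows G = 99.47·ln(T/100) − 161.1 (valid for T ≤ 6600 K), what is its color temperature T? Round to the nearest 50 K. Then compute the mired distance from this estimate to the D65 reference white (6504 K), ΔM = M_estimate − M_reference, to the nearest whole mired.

+10 mireds

ln t = (248 + 161.1) / 99.47 = 4.1128.
t = e^4.1128 = 61.117.
T = 100·t = 6112 K → 6100 K to the nearest 50 K.
M_estimate = 10⁶/6100 = 163.93; M_reference = 10⁶/6504 = 153.75.
ΔM = 163.93 − 153.75 = 10.18 → +10 mireds.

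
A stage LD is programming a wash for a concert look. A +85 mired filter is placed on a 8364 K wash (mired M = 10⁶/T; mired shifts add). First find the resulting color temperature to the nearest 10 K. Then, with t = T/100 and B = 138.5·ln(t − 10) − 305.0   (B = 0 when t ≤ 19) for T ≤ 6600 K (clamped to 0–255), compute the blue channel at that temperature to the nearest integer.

202

M_in = 10⁶/8364 = 119.56; M_out = 119.56 + (+85) = 204.56.
T_out = 10⁶/204.56 = 4888.5 K → 4890 K; t = 48.9.
B = 138.5·ln(48.9 − 10) − 305.0 = 138.5·ln 38.9 − 305.0 = 138.5·3.6610 − 305.0 = 202.048.
Rounded: 202.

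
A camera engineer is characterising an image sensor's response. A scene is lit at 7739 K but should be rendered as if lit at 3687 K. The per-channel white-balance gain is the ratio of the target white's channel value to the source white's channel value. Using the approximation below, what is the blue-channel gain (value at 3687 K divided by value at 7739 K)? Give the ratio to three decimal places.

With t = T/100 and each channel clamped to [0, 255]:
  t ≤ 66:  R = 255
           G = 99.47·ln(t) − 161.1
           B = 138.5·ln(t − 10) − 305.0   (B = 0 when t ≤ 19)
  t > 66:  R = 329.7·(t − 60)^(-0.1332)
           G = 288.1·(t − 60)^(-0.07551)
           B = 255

At 7739 K (t = 77.39):
  B = 255 by definition for t > 66.
At 3687 K (t = 36.87):
  B = 138.5·ln(36.87 − 10) − 305.0 = 138.5·ln 26.87 − 305.0 = 138.5·3.2910 − 305.0 = 150.805.
Gain = 150.805 / 255.000 = 0.5914 → 0.591.

0.591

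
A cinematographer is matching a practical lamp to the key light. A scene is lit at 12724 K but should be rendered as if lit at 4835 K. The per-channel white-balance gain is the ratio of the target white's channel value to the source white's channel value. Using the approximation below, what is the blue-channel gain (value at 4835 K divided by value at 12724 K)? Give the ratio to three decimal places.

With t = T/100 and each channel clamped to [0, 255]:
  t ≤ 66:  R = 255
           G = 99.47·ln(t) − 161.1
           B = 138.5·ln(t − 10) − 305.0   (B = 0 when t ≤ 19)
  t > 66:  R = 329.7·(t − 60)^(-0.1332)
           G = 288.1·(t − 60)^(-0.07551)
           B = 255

At 12724 K (t = 127.24):
  B = 255 by definition for t > 66.
At 4835 K (t = 48.35):
  B = 138.5·ln(48.35 − 10) − 305.0 = 138.5·ln 38.35 − 305.0 = 138.5·3.6468 − 305.0 = 200.076.
Gain = 200.076 / 255.000 = 0.7846 → 0.785.

0.785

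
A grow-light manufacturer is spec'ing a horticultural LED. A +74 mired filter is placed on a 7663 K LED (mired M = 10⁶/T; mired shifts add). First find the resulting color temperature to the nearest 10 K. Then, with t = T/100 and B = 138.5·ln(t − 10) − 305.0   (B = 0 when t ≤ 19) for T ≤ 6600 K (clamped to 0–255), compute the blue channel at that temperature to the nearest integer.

M_in = 10⁶/7663 = 130.50; M_out = 130.50 + (+74) = 204.50.
T_out = 10⁶/204.50 = 4890.0 K → 4890 K; t = 48.9.
B = 138.5·ln(48.9 − 10) − 305.0 = 138.5·ln 38.9 − 305.0 = 138.5·3.6610 − 305.0 = 202.048.
Rounded: 202.

202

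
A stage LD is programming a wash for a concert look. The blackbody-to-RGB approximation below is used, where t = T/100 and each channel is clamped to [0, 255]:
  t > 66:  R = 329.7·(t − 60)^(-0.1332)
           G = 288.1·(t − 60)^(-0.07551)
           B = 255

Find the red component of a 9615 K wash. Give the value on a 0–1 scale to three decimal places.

t = 9615/100 = 96.15; the t > 66 branch applies.
R = 329.7·(96.15 − 60)^(-0.1332) = 329.7·36.15^(-0.1332) = 329.7·0.62010 = 204.446.
On a 0–1 scale: 204.446/255 = 0.8017 → 0.802.

0.802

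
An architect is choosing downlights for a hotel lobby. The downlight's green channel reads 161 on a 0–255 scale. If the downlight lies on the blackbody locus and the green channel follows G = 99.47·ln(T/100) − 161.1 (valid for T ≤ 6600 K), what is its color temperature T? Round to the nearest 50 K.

2550 K

ln t = (161 + 161.1) / 99.47 = 3.2382.
t = e^3.2382 = 25.487.
T = 100·t = 2549 K → 2550 K to the nearest 50 K.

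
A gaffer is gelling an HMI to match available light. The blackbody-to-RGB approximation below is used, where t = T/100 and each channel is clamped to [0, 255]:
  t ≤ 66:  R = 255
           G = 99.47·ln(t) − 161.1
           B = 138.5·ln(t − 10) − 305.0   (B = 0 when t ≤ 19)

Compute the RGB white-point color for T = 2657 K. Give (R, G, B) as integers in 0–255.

(255, 165, 84)

t = 2657/100 = 26.57; the t ≤ 66 branch applies.
R = 255 by definition for t ≤ 66.
G = 99.47·ln 26.57 − 161.1 = 99.47·3.2798 − 161.1 = 165.140.
B = 138.5·ln(26.57 − 10) − 305.0 = 138.5·ln 16.57 − 305.0 = 138.5·2.8076 − 305.0 = 83.852.
Rounded: (255, 165, 84).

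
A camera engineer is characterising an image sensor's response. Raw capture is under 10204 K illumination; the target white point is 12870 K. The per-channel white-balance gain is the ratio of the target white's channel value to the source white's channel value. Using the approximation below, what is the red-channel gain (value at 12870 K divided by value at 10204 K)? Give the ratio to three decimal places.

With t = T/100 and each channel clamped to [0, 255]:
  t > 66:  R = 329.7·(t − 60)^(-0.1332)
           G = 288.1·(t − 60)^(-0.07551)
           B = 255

At 10204 K (t = 102.04):
  R = 329.7·(102.04 − 60)^(-0.1332) = 329.7·42.04^(-0.1332) = 329.7·0.60775 = 200.377.
At 12870 K (t = 128.7):
  R = 329.7·(128.7 − 60)^(-0.1332) = 329.7·68.7^(-0.1332) = 329.7·0.56927 = 187.688.
Gain = 187.688 / 200.377 = 0.9367 → 0.937.

0.937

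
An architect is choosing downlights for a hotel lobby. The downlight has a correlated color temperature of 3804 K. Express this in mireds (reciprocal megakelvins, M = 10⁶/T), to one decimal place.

262.9 mireds

M = 10⁶ / 3804 = 262.881 → 262.9 mireds.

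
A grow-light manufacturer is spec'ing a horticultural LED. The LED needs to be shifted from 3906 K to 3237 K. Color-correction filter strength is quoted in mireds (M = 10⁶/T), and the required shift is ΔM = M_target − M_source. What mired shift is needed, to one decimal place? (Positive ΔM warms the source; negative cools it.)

M_source = 10⁶/3906 = 256.016; M_target = 10⁶/3237 = 308.928.
ΔM = 308.928 − 256.016 = 52.912 → +52.9 mireds, a warming shift.

+52.9 mireds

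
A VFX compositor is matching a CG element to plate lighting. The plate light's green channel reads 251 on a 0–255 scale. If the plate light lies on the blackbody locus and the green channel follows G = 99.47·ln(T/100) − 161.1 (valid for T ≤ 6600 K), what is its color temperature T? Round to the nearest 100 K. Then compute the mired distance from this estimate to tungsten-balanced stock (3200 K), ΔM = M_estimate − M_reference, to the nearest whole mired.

ln t = (251 + 161.1) / 99.47 = 4.1430.
t = e^4.1430 = 62.989.
T = 100·t = 6299 K → 6300 K to the nearest 100 K.
M_estimate = 10⁶/6300 = 158.73; M_reference = 10⁶/3200 = 312.50.
ΔM = 158.73 − 312.50 = -153.77 → -154 mireds.

-154 mireds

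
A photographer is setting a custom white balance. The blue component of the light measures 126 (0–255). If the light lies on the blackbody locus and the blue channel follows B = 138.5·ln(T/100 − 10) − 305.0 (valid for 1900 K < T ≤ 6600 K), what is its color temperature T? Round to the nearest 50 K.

ln(t − 10) = (126 + 305.0) / 138.5 = 3.1119.
t − 10 = e^3.1119 = 22.464, so t = 32.464.
T = 100·t = 3246 K → 3250 K to the nearest 50 K.

3250 K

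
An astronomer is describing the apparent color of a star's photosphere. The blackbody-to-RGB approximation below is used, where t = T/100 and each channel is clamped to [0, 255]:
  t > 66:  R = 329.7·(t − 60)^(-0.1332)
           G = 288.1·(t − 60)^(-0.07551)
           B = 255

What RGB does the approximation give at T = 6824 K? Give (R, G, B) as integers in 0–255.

(249, 246, 255)

t = 6824/100 = 68.24; the t > 66 branch applies.
R = 329.7·(68.24 − 60)^(-0.1332) = 329.7·8.24^(-0.1332) = 329.7·0.75509 = 248.953.
G = 288.1·(68.24 − 60)^(-0.07551) = 288.1·8.24^(-0.07551) = 288.1·0.85278 = 245.687.
B = 255 by definition for t > 66.
Rounded: (249, 246, 255).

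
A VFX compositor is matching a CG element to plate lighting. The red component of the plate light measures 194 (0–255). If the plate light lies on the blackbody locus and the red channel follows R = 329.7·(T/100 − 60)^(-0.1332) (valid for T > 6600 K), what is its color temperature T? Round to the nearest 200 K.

(t − 60)^(-0.1332) = 194/329.7 = 0.58841.
t − 60 = 0.58841^(1/-0.1332) = 0.58841^(-7.508) = 53.593, so t = 113.593.
T = 100·t = 11359 K → 11400 K to the nearest 200 K.

11400 K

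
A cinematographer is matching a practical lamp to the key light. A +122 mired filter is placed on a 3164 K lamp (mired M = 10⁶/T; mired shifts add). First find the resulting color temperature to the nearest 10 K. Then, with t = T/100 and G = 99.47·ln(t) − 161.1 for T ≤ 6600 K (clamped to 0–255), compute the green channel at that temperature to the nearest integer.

150

M_in = 10⁶/3164 = 316.06; M_out = 316.06 + (+122) = 438.06.
T_out = 10⁶/438.06 = 2282.8 K → 2280 K; t = 22.8.
G = 99.47·ln 22.8 − 161.1 = 99.47·3.1268 − 161.1 = 149.919.
Rounded: 150.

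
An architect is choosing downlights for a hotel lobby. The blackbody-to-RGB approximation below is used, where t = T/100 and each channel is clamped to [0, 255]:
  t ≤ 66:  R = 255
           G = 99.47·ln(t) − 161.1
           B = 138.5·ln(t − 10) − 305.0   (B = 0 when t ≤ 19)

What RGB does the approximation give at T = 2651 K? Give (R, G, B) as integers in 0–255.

(255, 165, 83)

t = 2651/100 = 26.51; the t ≤ 66 branch applies.
R = 255 by definition for t ≤ 66.
G = 99.47·ln 26.51 − 161.1 = 99.47·3.2775 − 161.1 = 164.915.
B = 138.5·ln(26.51 − 10) − 305.0 = 138.5·ln 16.51 − 305.0 = 138.5·2.8040 − 305.0 = 83.349.
Rounded: (255, 165, 83).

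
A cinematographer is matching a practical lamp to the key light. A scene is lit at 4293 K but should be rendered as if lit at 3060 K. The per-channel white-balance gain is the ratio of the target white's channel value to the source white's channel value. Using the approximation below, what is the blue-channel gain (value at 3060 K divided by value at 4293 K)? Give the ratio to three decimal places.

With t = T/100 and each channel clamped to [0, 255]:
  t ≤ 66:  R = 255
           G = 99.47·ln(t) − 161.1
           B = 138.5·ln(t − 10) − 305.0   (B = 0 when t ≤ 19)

At 4293 K (t = 42.93):
  B = 138.5·ln(42.93 − 10) − 305.0 = 138.5·ln 32.93 − 305.0 = 138.5·3.4944 − 305.0 = 178.972.
At 3060 K (t = 30.6):
  B = 138.5·ln(30.6 − 10) − 305.0 = 138.5·ln 20.6 − 305.0 = 138.5·3.0253 − 305.0 = 114.003.
Gain = 114.003 / 178.972 = 0.6370 → 0.637.

0.637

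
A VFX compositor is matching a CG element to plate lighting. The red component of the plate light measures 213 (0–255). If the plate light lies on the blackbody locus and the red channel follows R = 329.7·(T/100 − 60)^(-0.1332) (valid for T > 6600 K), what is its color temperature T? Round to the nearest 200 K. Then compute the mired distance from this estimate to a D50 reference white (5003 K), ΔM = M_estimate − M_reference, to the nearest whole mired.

(t − 60)^(-0.1332) = 213/329.7 = 0.64604.
t − 60 = 0.64604^(1/-0.1332) = 0.64604^(-7.508) = 26.575, so t = 86.575.
T = 100·t = 8657 K → 8600 K to the nearest 200 K.
M_estimate = 10⁶/8600 = 116.28; M_reference = 10⁶/5003 = 199.88.
ΔM = 116.28 − 199.88 = -83.60 → -84 mireds.

-84 mireds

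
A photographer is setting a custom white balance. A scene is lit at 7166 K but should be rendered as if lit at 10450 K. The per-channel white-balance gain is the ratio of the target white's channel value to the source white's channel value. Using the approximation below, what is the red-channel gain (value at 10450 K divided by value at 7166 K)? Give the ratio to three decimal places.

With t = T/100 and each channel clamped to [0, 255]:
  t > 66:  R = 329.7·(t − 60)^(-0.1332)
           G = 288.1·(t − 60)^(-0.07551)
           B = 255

0.837

At 7166 K (t = 71.66):
  R = 329.7·(71.66 − 60)^(-0.1332) = 329.7·11.66^(-0.1332) = 329.7·0.72097 = 237.703.
At 10450 K (t = 104.5):
  R = 329.7·(104.5 − 60)^(-0.1332) = 329.7·44.5^(-0.1332) = 329.7·0.60317 = 198.865.
Gain = 198.865 / 237.703 = 0.8366 → 0.837.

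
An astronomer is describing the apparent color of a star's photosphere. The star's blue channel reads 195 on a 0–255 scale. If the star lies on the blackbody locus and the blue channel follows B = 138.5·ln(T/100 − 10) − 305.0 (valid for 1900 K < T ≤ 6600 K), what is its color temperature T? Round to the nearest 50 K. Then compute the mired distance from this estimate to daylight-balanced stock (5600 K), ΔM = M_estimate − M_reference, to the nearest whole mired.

ln(t − 10) = (195 + 305.0) / 138.5 = 3.6101.
t − 10 = e^3.6101 = 36.970, so t = 46.970.
T = 100·t = 4697 K → 4700 K to the nearest 50 K.
M_estimate = 10⁶/4700 = 212.77; M_reference = 10⁶/5600 = 178.57.
ΔM = 212.77 − 178.57 = 34.19 → +34 mireds.

+34 mireds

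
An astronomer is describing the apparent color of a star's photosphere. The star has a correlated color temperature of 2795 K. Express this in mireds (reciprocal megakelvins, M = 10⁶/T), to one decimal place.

M = 10⁶ / 2795 = 357.782 → 357.8 mireds.

357.8 mireds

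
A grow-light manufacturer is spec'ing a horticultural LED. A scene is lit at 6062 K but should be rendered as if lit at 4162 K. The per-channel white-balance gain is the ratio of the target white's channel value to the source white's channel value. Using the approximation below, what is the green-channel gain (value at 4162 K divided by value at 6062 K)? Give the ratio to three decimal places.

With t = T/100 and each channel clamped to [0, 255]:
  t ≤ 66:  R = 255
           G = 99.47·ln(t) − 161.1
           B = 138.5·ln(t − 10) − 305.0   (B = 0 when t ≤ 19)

0.849

At 6062 K (t = 60.62):
  G = 99.47·ln 60.62 − 161.1 = 99.47·4.1046 − 161.1 = 247.187.
At 4162 K (t = 41.62):
  G = 99.47·ln 41.62 − 161.1 = 99.47·3.7286 − 161.1 = 209.782.
Gain = 209.782 / 247.187 = 0.8487 → 0.849.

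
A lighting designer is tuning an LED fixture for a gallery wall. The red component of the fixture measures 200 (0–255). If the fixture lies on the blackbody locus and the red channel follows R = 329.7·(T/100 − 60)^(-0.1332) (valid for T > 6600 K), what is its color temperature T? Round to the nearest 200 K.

10200 K

(t − 60)^(-0.1332) = 200/329.7 = 0.60661.
t − 60 = 0.60661^(1/-0.1332) = 0.60661^(-7.508) = 42.638, so t = 102.638.
T = 100·t = 10264 K → 10200 K to the nearest 200 K.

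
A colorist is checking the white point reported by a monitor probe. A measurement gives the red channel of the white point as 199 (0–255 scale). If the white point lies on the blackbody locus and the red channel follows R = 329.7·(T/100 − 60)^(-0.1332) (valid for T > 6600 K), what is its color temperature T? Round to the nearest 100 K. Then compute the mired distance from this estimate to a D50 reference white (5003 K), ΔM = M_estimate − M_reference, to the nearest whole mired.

-104 mireds

(t − 60)^(-0.1332) = 199/329.7 = 0.60358.
t − 60 = 0.60358^(1/-0.1332) = 0.60358^(-7.508) = 44.273, so t = 104.273.
T = 100·t = 10427 K → 10400 K to the nearest 100 K.
M_estimate = 10⁶/10400 = 96.15; M_reference = 10⁶/5003 = 199.88.
ΔM = 96.15 − 199.88 = -103.73 → -104 mireds.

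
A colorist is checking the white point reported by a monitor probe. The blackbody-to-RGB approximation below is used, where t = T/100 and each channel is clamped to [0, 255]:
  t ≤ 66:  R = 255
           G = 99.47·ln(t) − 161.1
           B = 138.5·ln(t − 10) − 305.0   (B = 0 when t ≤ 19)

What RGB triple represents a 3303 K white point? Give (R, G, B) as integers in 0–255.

(255, 187, 129)

t = 3303/100 = 33.03; the t ≤ 66 branch applies.
R = 255 by definition for t ≤ 66.
G = 99.47·ln 33.03 − 161.1 = 99.47·3.4974 − 161.1 = 186.788.
B = 138.5·ln(33.03 − 10) − 305.0 = 138.5·ln 23.03 − 305.0 = 138.5·3.1368 − 305.0 = 129.446.
Rounded: (255, 187, 129).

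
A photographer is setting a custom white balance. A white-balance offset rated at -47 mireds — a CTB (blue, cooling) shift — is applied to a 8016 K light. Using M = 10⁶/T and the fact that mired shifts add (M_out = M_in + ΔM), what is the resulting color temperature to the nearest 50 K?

M_in = 10⁶/8016 = 124.75 mireds.
M_out = 124.75 + (-47) = 77.75 mireds.
T_out = 10⁶/77.75 = 12861.7 K → 12850 K.

12850 K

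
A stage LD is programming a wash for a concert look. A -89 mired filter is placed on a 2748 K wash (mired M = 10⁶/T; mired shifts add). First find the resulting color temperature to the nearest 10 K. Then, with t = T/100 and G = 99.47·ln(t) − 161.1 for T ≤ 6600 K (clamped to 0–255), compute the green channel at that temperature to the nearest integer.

196

M_in = 10⁶/2748 = 363.90; M_out = 363.90 + (-89) = 274.90.
T_out = 10⁶/274.90 = 3637.7 K → 3640 K; t = 36.4.
G = 99.47·ln 36.4 − 161.1 = 99.47·3.5946 − 161.1 = 196.452.
Rounded: 196.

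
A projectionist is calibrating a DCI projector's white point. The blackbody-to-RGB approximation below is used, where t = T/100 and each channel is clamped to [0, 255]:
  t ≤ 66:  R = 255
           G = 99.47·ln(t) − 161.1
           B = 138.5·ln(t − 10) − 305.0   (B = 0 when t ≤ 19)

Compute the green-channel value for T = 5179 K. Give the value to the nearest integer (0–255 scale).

232

t = 5179/100 = 51.79; the t ≤ 66 branch applies.
G = 99.47·ln 51.79 − 161.1 = 99.47·3.9472 − 161.1 = 231.528.
Rounded: 232.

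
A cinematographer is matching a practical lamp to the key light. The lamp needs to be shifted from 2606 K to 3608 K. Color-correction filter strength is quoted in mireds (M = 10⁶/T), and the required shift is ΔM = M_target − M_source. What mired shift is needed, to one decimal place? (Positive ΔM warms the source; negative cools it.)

-106.6 mireds

M_source = 10⁶/2606 = 383.730; M_target = 10⁶/3608 = 277.162.
ΔM = 277.162 − 383.730 = -106.568 → -106.6 mireds, a cooling shift.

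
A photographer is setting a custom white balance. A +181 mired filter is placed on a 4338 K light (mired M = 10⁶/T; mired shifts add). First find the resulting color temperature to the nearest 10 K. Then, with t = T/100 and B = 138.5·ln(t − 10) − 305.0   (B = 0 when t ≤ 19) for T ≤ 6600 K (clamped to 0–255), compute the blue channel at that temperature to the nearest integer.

M_in = 10⁶/4338 = 230.52; M_out = 230.52 + (+181) = 411.52.
T_out = 10⁶/411.52 = 2430.0 K → 2430 K; t = 24.3.
B = 138.5·ln(24.3 − 10) − 305.0 = 138.5·ln 14.3 − 305.0 = 138.5·2.6603 − 305.0 = 63.446.
Rounded: 63.

63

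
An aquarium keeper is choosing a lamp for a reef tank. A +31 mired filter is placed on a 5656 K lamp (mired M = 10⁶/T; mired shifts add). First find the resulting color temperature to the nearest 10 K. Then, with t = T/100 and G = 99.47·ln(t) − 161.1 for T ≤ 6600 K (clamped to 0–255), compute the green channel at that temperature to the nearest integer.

224

M_in = 10⁶/5656 = 176.80; M_out = 176.80 + (+31) = 207.80.
T_out = 10⁶/207.80 = 4812.2 K → 4810 K; t = 48.1.
G = 99.47·ln 48.1 − 161.1 = 99.47·3.8733 − 161.1 = 224.175.
Rounded: 224.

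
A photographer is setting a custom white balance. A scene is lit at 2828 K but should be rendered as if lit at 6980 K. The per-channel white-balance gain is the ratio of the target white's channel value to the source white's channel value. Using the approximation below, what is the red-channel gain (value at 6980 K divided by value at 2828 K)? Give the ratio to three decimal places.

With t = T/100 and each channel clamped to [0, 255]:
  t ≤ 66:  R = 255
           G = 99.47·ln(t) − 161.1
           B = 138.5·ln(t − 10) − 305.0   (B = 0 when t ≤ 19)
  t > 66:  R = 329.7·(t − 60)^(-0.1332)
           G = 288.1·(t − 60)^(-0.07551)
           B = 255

0.954

At 2828 K (t = 28.28):
  R = 255 by definition for t ≤ 66.
At 6980 K (t = 69.8):
  R = 329.7·(69.8 − 60)^(-0.1332) = 329.7·9.8^(-0.1332) = 329.7·0.73785 = 243.269.
Gain = 243.269 / 255.000 = 0.9540 → 0.954.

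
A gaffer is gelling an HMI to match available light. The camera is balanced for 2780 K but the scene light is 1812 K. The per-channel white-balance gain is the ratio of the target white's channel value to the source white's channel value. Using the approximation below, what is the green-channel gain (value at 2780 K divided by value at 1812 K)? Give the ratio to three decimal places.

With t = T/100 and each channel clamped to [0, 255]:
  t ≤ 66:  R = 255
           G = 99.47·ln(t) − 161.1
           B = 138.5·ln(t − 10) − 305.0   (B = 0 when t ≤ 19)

1.335

At 1812 K (t = 18.12):
  G = 99.47·ln 18.12 − 161.1 = 99.47·2.8970 − 161.1 = 127.066.
At 2780 K (t = 27.8):
  G = 99.47·ln 27.8 − 161.1 = 99.47·3.3250 − 161.1 = 169.641.
Gain = 169.641 / 127.066 = 1.3351 → 1.335.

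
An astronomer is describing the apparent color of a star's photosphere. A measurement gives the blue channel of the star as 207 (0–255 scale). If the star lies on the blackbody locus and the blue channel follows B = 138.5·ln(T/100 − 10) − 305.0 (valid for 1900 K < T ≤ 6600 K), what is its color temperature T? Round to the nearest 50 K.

5050 K

ln(t − 10) = (207 + 305.0) / 138.5 = 3.6968.
t − 10 = e^3.6968 = 40.316, so t = 50.316.
T = 100·t = 5032 K → 5050 K to the nearest 50 K.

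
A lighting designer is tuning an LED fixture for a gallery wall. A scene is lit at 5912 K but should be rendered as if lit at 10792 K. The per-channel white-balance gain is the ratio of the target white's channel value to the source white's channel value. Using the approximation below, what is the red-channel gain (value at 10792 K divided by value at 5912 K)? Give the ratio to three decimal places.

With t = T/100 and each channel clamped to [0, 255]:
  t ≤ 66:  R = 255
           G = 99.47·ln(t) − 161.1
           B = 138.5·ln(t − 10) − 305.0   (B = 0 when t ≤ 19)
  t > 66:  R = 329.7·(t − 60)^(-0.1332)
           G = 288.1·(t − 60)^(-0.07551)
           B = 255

0.772

At 5912 K (t = 59.12):
  R = 255 by definition for t ≤ 66.
At 10792 K (t = 107.92):
  R = 329.7·(107.92 − 60)^(-0.1332) = 329.7·47.92^(-0.1332) = 329.7·0.59725 = 196.913.
Gain = 196.913 / 255.000 = 0.7722 → 0.772.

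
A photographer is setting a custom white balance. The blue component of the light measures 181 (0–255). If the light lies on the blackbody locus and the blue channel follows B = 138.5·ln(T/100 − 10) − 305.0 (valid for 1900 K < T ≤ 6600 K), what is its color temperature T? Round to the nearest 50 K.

ln(t − 10) = (181 + 305.0) / 138.5 = 3.5090.
t − 10 = e^3.5090 = 33.416, so t = 43.416.
T = 100·t = 4342 K → 4350 K to the nearest 50 K.

4350 K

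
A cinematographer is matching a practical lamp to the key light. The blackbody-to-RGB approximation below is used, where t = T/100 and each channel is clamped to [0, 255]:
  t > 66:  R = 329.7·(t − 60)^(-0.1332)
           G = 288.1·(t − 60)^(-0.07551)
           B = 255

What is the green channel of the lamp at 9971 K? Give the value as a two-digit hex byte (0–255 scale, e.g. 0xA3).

t = 9971/100 = 99.71; the t > 66 branch applies.
G = 288.1·(99.71 − 60)^(-0.07551) = 288.1·39.71^(-0.07551) = 288.1·0.75730 = 218.178.
Rounded: 218; in hex, 0xDA.

0xDA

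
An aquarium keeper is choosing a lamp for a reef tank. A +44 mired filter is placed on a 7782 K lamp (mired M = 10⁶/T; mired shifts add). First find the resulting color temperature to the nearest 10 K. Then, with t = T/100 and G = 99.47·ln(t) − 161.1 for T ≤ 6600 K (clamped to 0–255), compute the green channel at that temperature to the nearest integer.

M_in = 10⁶/7782 = 128.50; M_out = 128.50 + (+44) = 172.50.
T_out = 10⁶/172.50 = 5797.0 K → 5800 K; t = 58.
G = 99.47·ln 58 − 161.1 = 99.47·4.0604 − 161.1 = 242.792.
Rounded: 243.

243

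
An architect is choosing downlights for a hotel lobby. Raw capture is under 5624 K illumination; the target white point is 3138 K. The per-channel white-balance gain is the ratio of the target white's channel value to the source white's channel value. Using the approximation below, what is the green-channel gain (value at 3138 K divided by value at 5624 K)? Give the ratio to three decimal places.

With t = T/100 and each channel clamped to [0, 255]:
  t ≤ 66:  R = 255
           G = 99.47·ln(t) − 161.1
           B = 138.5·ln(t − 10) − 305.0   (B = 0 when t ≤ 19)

0.758

At 5624 K (t = 56.24):
  G = 99.47·ln 56.24 − 161.1 = 99.47·4.0296 − 161.1 = 239.727.
At 3138 K (t = 31.38):
  G = 99.47·ln 31.38 − 161.1 = 99.47·3.4462 − 161.1 = 181.691.
Gain = 181.691 / 239.727 = 0.7579 → 0.758.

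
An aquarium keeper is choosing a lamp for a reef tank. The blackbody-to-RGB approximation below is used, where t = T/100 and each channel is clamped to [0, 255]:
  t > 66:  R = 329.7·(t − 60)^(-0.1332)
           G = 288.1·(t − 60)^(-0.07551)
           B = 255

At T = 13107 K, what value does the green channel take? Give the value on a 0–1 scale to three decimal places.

0.819

t = 13107/100 = 131.07; the t > 66 branch applies.
G = 288.1·(131.07 − 60)^(-0.07551) = 288.1·71.07^(-0.07551) = 288.1·0.72473 = 208.796.
On a 0–1 scale: 208.796/255 = 0.8188 → 0.819.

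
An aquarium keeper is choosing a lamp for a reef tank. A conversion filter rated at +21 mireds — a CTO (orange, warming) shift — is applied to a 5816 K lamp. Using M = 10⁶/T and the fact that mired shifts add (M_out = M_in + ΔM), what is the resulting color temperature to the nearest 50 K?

M_in = 10⁶/5816 = 171.94 mireds.
M_out = 171.94 + (+21) = 192.94 mireds.
T_out = 10⁶/192.94 = 5183.0 K → 5200 K.

5200 K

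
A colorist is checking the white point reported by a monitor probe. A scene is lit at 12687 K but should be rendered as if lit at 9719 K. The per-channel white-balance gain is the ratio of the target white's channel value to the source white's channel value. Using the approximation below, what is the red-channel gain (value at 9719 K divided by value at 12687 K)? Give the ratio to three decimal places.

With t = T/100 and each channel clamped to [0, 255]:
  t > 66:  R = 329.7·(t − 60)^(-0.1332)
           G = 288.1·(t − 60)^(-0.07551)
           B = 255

1.081

At 12687 K (t = 126.87):
  R = 329.7·(126.87 − 60)^(-0.1332) = 329.7·66.87^(-0.1332) = 329.7·0.57132 = 188.364.
At 9719 K (t = 97.19):
  R = 329.7·(97.19 − 60)^(-0.1332) = 329.7·37.19^(-0.1332) = 329.7·0.61776 = 203.675.
Gain = 203.675 / 188.364 = 1.0813 → 1.081.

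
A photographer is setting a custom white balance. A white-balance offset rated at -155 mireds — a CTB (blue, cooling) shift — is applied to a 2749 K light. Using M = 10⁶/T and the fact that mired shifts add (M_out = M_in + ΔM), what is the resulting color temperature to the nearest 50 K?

M_in = 10⁶/2749 = 363.77 mireds.
M_out = 363.77 + (-155) = 208.77 mireds.
T_out = 10⁶/208.77 = 4790.0 K → 4800 K.

4800 K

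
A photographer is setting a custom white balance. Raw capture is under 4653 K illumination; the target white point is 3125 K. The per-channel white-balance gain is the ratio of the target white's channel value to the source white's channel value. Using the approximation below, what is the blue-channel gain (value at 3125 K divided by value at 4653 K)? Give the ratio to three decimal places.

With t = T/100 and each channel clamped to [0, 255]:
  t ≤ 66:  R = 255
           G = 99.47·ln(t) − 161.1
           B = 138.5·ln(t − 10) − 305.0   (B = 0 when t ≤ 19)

0.612

At 4653 K (t = 46.53):
  B = 138.5·ln(46.53 − 10) − 305.0 = 138.5·ln 36.53 − 305.0 = 138.5·3.5981 − 305.0 = 193.342.
At 3125 K (t = 31.25):
  B = 138.5·ln(31.25 − 10) − 305.0 = 138.5·ln 21.25 − 305.0 = 138.5·3.0564 − 305.0 = 118.305.
Gain = 118.305 / 193.342 = 0.6119 → 0.612.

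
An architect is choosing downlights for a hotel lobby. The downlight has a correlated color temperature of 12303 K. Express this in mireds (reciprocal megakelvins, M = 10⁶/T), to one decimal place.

81.3 mireds

M = 10⁶ / 12303 = 81.281 → 81.3 mireds.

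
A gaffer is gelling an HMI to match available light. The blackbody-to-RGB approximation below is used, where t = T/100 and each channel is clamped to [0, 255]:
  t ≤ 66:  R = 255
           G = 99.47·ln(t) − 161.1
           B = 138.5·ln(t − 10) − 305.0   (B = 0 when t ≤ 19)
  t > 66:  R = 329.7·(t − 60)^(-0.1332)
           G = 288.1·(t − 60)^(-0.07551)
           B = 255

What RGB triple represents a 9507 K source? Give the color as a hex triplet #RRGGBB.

t = 9507/100 = 95.07; the t > 66 branch applies.
R = 329.7·(95.07 − 60)^(-0.1332) = 329.7·35.07^(-0.1332) = 329.7·0.62261 = 205.274.
G = 288.1·(95.07 − 60)^(-0.07551) = 288.1·35.07^(-0.07551) = 288.1·0.76444 = 220.234.
B = 255 by definition for t > 66.
Rounded: (205, 220, 255).
In hex: #CDDCFF.

#CDDCFF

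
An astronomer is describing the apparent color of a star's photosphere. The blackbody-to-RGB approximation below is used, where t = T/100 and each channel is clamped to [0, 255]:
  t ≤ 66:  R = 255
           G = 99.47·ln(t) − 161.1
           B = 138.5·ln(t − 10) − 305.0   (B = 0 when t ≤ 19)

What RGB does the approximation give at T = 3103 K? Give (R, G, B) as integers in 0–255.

t = 3103/100 = 31.03; the t ≤ 66 branch applies.
R = 255 by definition for t ≤ 66.
G = 99.47·ln 31.03 − 161.1 = 99.47·3.4350 − 161.1 = 180.575.
B = 138.5·ln(31.03 − 10) − 305.0 = 138.5·ln 21.03 − 305.0 = 138.5·3.0459 − 305.0 = 116.864.
Rounded: (255, 181, 117).

(255, 181, 117)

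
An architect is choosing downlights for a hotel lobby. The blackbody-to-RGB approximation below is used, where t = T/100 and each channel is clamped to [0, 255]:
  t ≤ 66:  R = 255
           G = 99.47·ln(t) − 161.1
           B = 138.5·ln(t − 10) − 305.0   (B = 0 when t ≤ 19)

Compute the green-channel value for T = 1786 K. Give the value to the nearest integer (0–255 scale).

126

t = 1786/100 = 17.86; the t ≤ 66 branch applies.
G = 99.47·ln 17.86 − 161.1 = 99.47·2.8826 − 161.1 = 125.629.
Rounded: 126.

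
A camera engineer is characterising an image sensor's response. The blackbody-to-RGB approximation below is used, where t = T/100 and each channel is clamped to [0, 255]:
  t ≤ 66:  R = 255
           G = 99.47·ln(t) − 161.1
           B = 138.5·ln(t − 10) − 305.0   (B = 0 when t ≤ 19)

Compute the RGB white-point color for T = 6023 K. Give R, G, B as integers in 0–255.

R=255, G=247, B=237

t = 6023/100 = 60.23; the t ≤ 66 branch applies.
R = 255 by definition for t ≤ 66.
G = 99.47·ln 60.23 − 161.1 = 99.47·4.0982 − 161.1 = 246.545.
B = 138.5·ln(60.23 − 10) − 305.0 = 138.5·ln 50.23 − 305.0 = 138.5·3.9166 − 305.0 = 237.451.
Rounded: (255, 247, 237).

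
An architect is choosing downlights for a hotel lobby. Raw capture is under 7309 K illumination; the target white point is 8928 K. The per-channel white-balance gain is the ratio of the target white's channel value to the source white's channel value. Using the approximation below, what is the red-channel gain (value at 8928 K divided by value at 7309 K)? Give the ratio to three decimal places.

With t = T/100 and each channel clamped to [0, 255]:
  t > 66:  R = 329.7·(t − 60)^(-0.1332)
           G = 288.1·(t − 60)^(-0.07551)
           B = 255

At 7309 K (t = 73.09):
  R = 329.7·(73.09 − 60)^(-0.1332) = 329.7·13.09^(-0.1332) = 329.7·0.70994 = 234.068.
At 8928 K (t = 89.28):
  R = 329.7·(89.28 − 60)^(-0.1332) = 329.7·29.28^(-0.1332) = 329.7·0.63775 = 210.267.
Gain = 210.267 / 234.068 = 0.8983 → 0.898.

0.898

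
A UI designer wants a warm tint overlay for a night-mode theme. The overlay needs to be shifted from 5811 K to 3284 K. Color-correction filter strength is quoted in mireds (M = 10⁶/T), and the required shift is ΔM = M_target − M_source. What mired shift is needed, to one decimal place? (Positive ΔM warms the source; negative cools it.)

M_source = 10⁶/5811 = 172.087; M_target = 10⁶/3284 = 304.507.
ΔM = 304.507 − 172.087 = 132.419 → +132.4 mireds, a warming shift.

+132.4 mireds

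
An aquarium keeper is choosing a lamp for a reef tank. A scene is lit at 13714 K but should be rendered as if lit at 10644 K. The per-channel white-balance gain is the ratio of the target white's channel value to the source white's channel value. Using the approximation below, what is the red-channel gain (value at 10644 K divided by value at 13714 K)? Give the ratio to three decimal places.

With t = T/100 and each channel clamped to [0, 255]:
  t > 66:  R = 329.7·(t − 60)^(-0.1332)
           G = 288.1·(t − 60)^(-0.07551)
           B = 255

At 13714 K (t = 137.14):
  R = 329.7·(137.14 − 60)^(-0.1332) = 329.7·77.14^(-0.1332) = 329.7·0.56055 = 184.813.
At 10644 K (t = 106.44):
  R = 329.7·(106.44 − 60)^(-0.1332) = 329.7·46.44^(-0.1332) = 329.7·0.59975 = 197.737.
Gain = 197.737 / 184.813 = 1.0699 → 1.070.

1.070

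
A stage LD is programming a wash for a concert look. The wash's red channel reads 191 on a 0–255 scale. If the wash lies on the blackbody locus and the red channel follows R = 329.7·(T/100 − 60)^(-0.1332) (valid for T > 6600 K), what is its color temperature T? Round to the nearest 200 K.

12000 K

(t − 60)^(-0.1332) = 191/329.7 = 0.57931.
t − 60 = 0.57931^(1/-0.1332) = 0.57931^(-7.508) = 60.245, so t = 120.245.
T = 100·t = 12025 K → 12000 K to the nearest 200 K.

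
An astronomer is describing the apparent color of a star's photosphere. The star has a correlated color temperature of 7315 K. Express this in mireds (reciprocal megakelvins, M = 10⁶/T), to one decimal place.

M = 10⁶ / 7315 = 136.705 → 136.7 mireds.

136.7 mireds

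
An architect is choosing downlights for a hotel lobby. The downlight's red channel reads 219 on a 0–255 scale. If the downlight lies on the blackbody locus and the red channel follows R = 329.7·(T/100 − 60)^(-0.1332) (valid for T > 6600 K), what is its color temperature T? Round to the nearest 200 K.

8200 K

(t − 60)^(-0.1332) = 219/329.7 = 0.66424.
t − 60 = 0.66424^(1/-0.1332) = 0.66424^(-7.508) = 21.572, so t = 81.572.
T = 100·t = 8157 K → 8200 K to the nearest 200 K.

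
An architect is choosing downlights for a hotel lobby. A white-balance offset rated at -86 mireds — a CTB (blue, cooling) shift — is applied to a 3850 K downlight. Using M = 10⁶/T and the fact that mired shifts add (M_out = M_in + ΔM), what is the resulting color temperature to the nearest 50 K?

5750 K

M_in = 10⁶/3850 = 259.74 mireds.
M_out = 259.74 + (-86) = 173.74 mireds.
T_out = 10⁶/173.74 = 5755.7 K → 5750 K.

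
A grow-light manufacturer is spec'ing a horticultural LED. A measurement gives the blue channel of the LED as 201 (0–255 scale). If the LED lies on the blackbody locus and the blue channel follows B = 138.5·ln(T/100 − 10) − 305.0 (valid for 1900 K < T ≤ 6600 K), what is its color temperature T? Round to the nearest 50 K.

ln(t − 10) = (201 + 305.0) / 138.5 = 3.6534.
t − 10 = e^3.6534 = 38.607, so t = 48.607.
T = 100·t = 4861 K → 4850 K to the nearest 50 K.

4850 K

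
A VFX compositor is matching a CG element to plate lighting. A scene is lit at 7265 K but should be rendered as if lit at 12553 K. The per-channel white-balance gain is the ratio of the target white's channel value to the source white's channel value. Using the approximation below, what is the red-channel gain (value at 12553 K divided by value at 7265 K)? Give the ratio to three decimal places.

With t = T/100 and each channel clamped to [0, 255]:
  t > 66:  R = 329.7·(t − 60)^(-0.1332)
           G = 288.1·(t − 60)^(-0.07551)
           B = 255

At 7265 K (t = 72.65):
  R = 329.7·(72.65 − 60)^(-0.1332) = 329.7·12.65^(-0.1332) = 329.7·0.71318 = 235.137.
At 12553 K (t = 125.53):
  R = 329.7·(125.53 − 60)^(-0.1332) = 329.7·65.53^(-0.1332) = 329.7·0.57286 = 188.873.
Gain = 188.873 / 235.137 = 0.8032 → 0.803.

0.803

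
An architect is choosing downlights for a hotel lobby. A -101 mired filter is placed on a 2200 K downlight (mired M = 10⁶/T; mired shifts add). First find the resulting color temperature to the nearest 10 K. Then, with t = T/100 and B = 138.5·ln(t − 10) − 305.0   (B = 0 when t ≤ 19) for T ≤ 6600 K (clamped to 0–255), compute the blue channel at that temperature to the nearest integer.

M_in = 10⁶/2200 = 454.55; M_out = 454.55 + (-101) = 353.55.
T_out = 10⁶/353.55 = 2828.5 K → 2830 K; t = 28.3.
B = 138.5·ln(28.3 − 10) − 305.0 = 138.5·ln 18.3 − 305.0 = 138.5·2.9069 − 305.0 = 97.606.
Rounded: 98.

98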